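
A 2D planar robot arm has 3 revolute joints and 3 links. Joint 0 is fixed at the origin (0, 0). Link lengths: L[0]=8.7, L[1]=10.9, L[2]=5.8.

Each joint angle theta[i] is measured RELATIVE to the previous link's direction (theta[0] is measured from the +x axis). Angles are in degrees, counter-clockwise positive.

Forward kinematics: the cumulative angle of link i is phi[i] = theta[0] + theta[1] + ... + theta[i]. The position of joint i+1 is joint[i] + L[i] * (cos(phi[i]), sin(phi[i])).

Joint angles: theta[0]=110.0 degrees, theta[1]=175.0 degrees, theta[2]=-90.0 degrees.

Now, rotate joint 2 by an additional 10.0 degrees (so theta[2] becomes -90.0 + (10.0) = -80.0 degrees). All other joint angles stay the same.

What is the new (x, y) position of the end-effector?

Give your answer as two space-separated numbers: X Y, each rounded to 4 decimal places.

joint[0] = (0.0000, 0.0000)  (base)
link 0: phi[0] = 110 = 110 deg
  cos(110 deg) = -0.3420, sin(110 deg) = 0.9397
  joint[1] = (0.0000, 0.0000) + 8.7 * (-0.3420, 0.9397) = (0.0000 + -2.9756, 0.0000 + 8.1753) = (-2.9756, 8.1753)
link 1: phi[1] = 110 + 175 = 285 deg
  cos(285 deg) = 0.2588, sin(285 deg) = -0.9659
  joint[2] = (-2.9756, 8.1753) + 10.9 * (0.2588, -0.9659) = (-2.9756 + 2.8211, 8.1753 + -10.5286) = (-0.1544, -2.3533)
link 2: phi[2] = 110 + 175 + -80 = 205 deg
  cos(205 deg) = -0.9063, sin(205 deg) = -0.4226
  joint[3] = (-0.1544, -2.3533) + 5.8 * (-0.9063, -0.4226) = (-0.1544 + -5.2566, -2.3533 + -2.4512) = (-5.4110, -4.8045)
End effector: (-5.4110, -4.8045)

Answer: -5.4110 -4.8045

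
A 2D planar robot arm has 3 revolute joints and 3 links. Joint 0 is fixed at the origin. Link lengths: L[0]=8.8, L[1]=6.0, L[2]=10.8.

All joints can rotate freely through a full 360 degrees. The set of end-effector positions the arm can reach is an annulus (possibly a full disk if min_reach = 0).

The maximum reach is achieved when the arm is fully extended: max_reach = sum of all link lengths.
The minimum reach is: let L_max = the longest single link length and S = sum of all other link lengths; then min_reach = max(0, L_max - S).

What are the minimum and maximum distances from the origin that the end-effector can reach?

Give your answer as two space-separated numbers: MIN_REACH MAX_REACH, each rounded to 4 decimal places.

Answer: 0.0000 25.6000

Derivation:
Link lengths: [8.8, 6.0, 10.8]
max_reach = 8.8 + 6 + 10.8 = 25.6
L_max = max([8.8, 6.0, 10.8]) = 10.8
S (sum of others) = 25.6 - 10.8 = 14.8
min_reach = max(0, 10.8 - 14.8) = max(0, -4) = 0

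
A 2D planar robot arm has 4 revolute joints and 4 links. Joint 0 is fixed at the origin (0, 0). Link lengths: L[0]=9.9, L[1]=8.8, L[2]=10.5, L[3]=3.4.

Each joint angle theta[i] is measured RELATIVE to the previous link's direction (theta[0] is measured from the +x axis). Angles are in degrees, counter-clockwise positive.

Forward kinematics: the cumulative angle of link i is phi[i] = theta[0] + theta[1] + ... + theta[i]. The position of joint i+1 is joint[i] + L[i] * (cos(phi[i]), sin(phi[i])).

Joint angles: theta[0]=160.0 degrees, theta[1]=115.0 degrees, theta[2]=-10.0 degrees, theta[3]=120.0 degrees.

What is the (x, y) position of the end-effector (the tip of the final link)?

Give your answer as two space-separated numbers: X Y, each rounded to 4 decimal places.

joint[0] = (0.0000, 0.0000)  (base)
link 0: phi[0] = 160 = 160 deg
  cos(160 deg) = -0.9397, sin(160 deg) = 0.3420
  joint[1] = (0.0000, 0.0000) + 9.9 * (-0.9397, 0.3420) = (0.0000 + -9.3030, 0.0000 + 3.3860) = (-9.3030, 3.3860)
link 1: phi[1] = 160 + 115 = 275 deg
  cos(275 deg) = 0.0872, sin(275 deg) = -0.9962
  joint[2] = (-9.3030, 3.3860) + 8.8 * (0.0872, -0.9962) = (-9.3030 + 0.7670, 3.3860 + -8.7665) = (-8.5360, -5.3805)
link 2: phi[2] = 160 + 115 + -10 = 265 deg
  cos(265 deg) = -0.0872, sin(265 deg) = -0.9962
  joint[3] = (-8.5360, -5.3805) + 10.5 * (-0.0872, -0.9962) = (-8.5360 + -0.9151, -5.3805 + -10.4600) = (-9.4511, -15.8406)
link 3: phi[3] = 160 + 115 + -10 + 120 = 385 deg
  cos(385 deg) = 0.9063, sin(385 deg) = 0.4226
  joint[4] = (-9.4511, -15.8406) + 3.4 * (0.9063, 0.4226) = (-9.4511 + 3.0814, -15.8406 + 1.4369) = (-6.3697, -14.4037)
End effector: (-6.3697, -14.4037)

Answer: -6.3697 -14.4037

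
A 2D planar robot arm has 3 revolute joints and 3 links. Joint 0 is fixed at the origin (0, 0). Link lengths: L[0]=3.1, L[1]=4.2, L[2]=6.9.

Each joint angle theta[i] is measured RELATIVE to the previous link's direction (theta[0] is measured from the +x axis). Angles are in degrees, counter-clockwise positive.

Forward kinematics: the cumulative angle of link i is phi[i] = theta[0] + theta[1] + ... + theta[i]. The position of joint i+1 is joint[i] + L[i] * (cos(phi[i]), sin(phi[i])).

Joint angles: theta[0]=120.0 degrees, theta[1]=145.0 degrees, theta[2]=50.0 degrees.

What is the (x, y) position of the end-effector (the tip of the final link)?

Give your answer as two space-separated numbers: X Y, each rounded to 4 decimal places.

Answer: 2.9630 -6.3784

Derivation:
joint[0] = (0.0000, 0.0000)  (base)
link 0: phi[0] = 120 = 120 deg
  cos(120 deg) = -0.5000, sin(120 deg) = 0.8660
  joint[1] = (0.0000, 0.0000) + 3.1 * (-0.5000, 0.8660) = (0.0000 + -1.5500, 0.0000 + 2.6847) = (-1.5500, 2.6847)
link 1: phi[1] = 120 + 145 = 265 deg
  cos(265 deg) = -0.0872, sin(265 deg) = -0.9962
  joint[2] = (-1.5500, 2.6847) + 4.2 * (-0.0872, -0.9962) = (-1.5500 + -0.3661, 2.6847 + -4.1840) = (-1.9161, -1.4993)
link 2: phi[2] = 120 + 145 + 50 = 315 deg
  cos(315 deg) = 0.7071, sin(315 deg) = -0.7071
  joint[3] = (-1.9161, -1.4993) + 6.9 * (0.7071, -0.7071) = (-1.9161 + 4.8790, -1.4993 + -4.8790) = (2.9630, -6.3784)
End effector: (2.9630, -6.3784)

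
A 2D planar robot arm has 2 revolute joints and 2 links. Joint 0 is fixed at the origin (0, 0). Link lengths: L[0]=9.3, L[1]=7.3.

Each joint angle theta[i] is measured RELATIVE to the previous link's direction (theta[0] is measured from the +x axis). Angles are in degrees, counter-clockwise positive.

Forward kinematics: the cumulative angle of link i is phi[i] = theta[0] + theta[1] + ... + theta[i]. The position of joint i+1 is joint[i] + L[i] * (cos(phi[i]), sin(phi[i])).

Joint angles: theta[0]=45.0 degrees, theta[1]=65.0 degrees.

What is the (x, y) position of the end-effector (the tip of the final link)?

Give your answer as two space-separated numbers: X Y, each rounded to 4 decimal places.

joint[0] = (0.0000, 0.0000)  (base)
link 0: phi[0] = 45 = 45 deg
  cos(45 deg) = 0.7071, sin(45 deg) = 0.7071
  joint[1] = (0.0000, 0.0000) + 9.3 * (0.7071, 0.7071) = (0.0000 + 6.5761, 0.0000 + 6.5761) = (6.5761, 6.5761)
link 1: phi[1] = 45 + 65 = 110 deg
  cos(110 deg) = -0.3420, sin(110 deg) = 0.9397
  joint[2] = (6.5761, 6.5761) + 7.3 * (-0.3420, 0.9397) = (6.5761 + -2.4967, 6.5761 + 6.8598) = (4.0793, 13.4358)
End effector: (4.0793, 13.4358)

Answer: 4.0793 13.4358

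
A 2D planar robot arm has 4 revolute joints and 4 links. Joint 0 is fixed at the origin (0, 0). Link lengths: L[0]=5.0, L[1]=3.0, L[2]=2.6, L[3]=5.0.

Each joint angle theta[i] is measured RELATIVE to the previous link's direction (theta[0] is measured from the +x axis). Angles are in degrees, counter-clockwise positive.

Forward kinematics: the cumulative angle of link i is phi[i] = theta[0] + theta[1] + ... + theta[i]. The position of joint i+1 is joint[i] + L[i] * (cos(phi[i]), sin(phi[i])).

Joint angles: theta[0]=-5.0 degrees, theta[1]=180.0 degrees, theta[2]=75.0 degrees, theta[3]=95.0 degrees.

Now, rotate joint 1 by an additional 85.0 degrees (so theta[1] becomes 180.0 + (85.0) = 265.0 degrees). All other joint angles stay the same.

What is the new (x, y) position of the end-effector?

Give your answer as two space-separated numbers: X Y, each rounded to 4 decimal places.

Answer: 8.5265 0.2095

Derivation:
joint[0] = (0.0000, 0.0000)  (base)
link 0: phi[0] = -5 = -5 deg
  cos(-5 deg) = 0.9962, sin(-5 deg) = -0.0872
  joint[1] = (0.0000, 0.0000) + 5 * (0.9962, -0.0872) = (0.0000 + 4.9810, 0.0000 + -0.4358) = (4.9810, -0.4358)
link 1: phi[1] = -5 + 265 = 260 deg
  cos(260 deg) = -0.1736, sin(260 deg) = -0.9848
  joint[2] = (4.9810, -0.4358) + 3 * (-0.1736, -0.9848) = (4.9810 + -0.5209, -0.4358 + -2.9544) = (4.4600, -3.3902)
link 2: phi[2] = -5 + 265 + 75 = 335 deg
  cos(335 deg) = 0.9063, sin(335 deg) = -0.4226
  joint[3] = (4.4600, -3.3902) + 2.6 * (0.9063, -0.4226) = (4.4600 + 2.3564, -3.3902 + -1.0988) = (6.8164, -4.4890)
link 3: phi[3] = -5 + 265 + 75 + 95 = 430 deg
  cos(430 deg) = 0.3420, sin(430 deg) = 0.9397
  joint[4] = (6.8164, -4.4890) + 5 * (0.3420, 0.9397) = (6.8164 + 1.7101, -4.4890 + 4.6985) = (8.5265, 0.2095)
End effector: (8.5265, 0.2095)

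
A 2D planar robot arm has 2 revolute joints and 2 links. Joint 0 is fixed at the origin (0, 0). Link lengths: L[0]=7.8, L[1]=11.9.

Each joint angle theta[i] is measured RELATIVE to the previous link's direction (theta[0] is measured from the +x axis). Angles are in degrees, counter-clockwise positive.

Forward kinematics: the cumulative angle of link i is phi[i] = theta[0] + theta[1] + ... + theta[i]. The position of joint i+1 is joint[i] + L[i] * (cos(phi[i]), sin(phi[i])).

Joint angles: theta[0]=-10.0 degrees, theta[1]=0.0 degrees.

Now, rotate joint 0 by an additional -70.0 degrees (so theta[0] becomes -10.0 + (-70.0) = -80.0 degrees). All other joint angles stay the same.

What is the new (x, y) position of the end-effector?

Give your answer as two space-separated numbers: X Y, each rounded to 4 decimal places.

Answer: 3.4209 -19.4007

Derivation:
joint[0] = (0.0000, 0.0000)  (base)
link 0: phi[0] = -80 = -80 deg
  cos(-80 deg) = 0.1736, sin(-80 deg) = -0.9848
  joint[1] = (0.0000, 0.0000) + 7.8 * (0.1736, -0.9848) = (0.0000 + 1.3545, 0.0000 + -7.6815) = (1.3545, -7.6815)
link 1: phi[1] = -80 + 0 = -80 deg
  cos(-80 deg) = 0.1736, sin(-80 deg) = -0.9848
  joint[2] = (1.3545, -7.6815) + 11.9 * (0.1736, -0.9848) = (1.3545 + 2.0664, -7.6815 + -11.7192) = (3.4209, -19.4007)
End effector: (3.4209, -19.4007)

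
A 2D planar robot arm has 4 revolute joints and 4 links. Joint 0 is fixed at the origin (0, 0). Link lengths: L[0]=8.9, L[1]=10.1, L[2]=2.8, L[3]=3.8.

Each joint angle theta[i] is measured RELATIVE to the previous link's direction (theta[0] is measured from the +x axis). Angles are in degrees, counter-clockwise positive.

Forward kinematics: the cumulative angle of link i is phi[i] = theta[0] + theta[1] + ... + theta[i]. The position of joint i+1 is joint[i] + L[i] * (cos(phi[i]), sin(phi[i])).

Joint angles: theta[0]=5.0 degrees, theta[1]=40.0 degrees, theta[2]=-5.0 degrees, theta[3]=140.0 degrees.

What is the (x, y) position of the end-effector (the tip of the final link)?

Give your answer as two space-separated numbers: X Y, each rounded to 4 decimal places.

joint[0] = (0.0000, 0.0000)  (base)
link 0: phi[0] = 5 = 5 deg
  cos(5 deg) = 0.9962, sin(5 deg) = 0.0872
  joint[1] = (0.0000, 0.0000) + 8.9 * (0.9962, 0.0872) = (0.0000 + 8.8661, 0.0000 + 0.7757) = (8.8661, 0.7757)
link 1: phi[1] = 5 + 40 = 45 deg
  cos(45 deg) = 0.7071, sin(45 deg) = 0.7071
  joint[2] = (8.8661, 0.7757) + 10.1 * (0.7071, 0.7071) = (8.8661 + 7.1418, 0.7757 + 7.1418) = (16.0079, 7.9175)
link 2: phi[2] = 5 + 40 + -5 = 40 deg
  cos(40 deg) = 0.7660, sin(40 deg) = 0.6428
  joint[3] = (16.0079, 7.9175) + 2.8 * (0.7660, 0.6428) = (16.0079 + 2.1449, 7.9175 + 1.7998) = (18.1528, 9.7173)
link 3: phi[3] = 5 + 40 + -5 + 140 = 180 deg
  cos(180 deg) = -1.0000, sin(180 deg) = 0.0000
  joint[4] = (18.1528, 9.7173) + 3.8 * (-1.0000, 0.0000) = (18.1528 + -3.8000, 9.7173 + 0.0000) = (14.3528, 9.7173)
End effector: (14.3528, 9.7173)

Answer: 14.3528 9.7173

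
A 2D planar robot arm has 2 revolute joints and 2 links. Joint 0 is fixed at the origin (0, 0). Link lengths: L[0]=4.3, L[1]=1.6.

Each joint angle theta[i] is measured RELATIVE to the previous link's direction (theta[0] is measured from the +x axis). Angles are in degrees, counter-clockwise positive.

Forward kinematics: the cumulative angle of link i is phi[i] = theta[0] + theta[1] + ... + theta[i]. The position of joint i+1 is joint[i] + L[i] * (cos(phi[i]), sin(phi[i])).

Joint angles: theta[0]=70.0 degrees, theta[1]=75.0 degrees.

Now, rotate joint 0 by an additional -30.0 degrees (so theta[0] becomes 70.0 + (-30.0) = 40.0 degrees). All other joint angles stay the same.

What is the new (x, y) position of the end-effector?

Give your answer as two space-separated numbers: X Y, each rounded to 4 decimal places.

Answer: 2.6178 4.2141

Derivation:
joint[0] = (0.0000, 0.0000)  (base)
link 0: phi[0] = 40 = 40 deg
  cos(40 deg) = 0.7660, sin(40 deg) = 0.6428
  joint[1] = (0.0000, 0.0000) + 4.3 * (0.7660, 0.6428) = (0.0000 + 3.2940, 0.0000 + 2.7640) = (3.2940, 2.7640)
link 1: phi[1] = 40 + 75 = 115 deg
  cos(115 deg) = -0.4226, sin(115 deg) = 0.9063
  joint[2] = (3.2940, 2.7640) + 1.6 * (-0.4226, 0.9063) = (3.2940 + -0.6762, 2.7640 + 1.4501) = (2.6178, 4.2141)
End effector: (2.6178, 4.2141)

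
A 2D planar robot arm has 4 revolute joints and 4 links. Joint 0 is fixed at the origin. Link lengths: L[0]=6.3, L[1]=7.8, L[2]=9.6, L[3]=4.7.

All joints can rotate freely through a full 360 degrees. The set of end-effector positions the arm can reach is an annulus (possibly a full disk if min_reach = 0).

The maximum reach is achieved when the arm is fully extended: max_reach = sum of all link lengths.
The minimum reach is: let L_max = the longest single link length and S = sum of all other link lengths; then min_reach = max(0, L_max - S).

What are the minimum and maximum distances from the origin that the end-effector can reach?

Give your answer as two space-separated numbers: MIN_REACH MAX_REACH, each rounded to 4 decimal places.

Answer: 0.0000 28.4000

Derivation:
Link lengths: [6.3, 7.8, 9.6, 4.7]
max_reach = 6.3 + 7.8 + 9.6 + 4.7 = 28.4
L_max = max([6.3, 7.8, 9.6, 4.7]) = 9.6
S (sum of others) = 28.4 - 9.6 = 18.8
min_reach = max(0, 9.6 - 18.8) = max(0, -9.2) = 0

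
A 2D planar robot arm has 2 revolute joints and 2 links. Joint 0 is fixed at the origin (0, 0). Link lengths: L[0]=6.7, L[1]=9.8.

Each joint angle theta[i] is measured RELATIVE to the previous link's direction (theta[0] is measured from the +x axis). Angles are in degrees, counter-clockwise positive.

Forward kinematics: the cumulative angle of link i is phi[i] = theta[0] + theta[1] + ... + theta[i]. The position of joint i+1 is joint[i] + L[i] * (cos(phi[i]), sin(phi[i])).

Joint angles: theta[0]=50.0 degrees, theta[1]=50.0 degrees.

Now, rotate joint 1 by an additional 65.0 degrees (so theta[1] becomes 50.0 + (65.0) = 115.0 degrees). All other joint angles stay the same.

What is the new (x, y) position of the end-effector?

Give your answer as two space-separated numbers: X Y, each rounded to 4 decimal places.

Answer: -5.1594 7.6689

Derivation:
joint[0] = (0.0000, 0.0000)  (base)
link 0: phi[0] = 50 = 50 deg
  cos(50 deg) = 0.6428, sin(50 deg) = 0.7660
  joint[1] = (0.0000, 0.0000) + 6.7 * (0.6428, 0.7660) = (0.0000 + 4.3067, 0.0000 + 5.1325) = (4.3067, 5.1325)
link 1: phi[1] = 50 + 115 = 165 deg
  cos(165 deg) = -0.9659, sin(165 deg) = 0.2588
  joint[2] = (4.3067, 5.1325) + 9.8 * (-0.9659, 0.2588) = (4.3067 + -9.4661, 5.1325 + 2.5364) = (-5.1594, 7.6689)
End effector: (-5.1594, 7.6689)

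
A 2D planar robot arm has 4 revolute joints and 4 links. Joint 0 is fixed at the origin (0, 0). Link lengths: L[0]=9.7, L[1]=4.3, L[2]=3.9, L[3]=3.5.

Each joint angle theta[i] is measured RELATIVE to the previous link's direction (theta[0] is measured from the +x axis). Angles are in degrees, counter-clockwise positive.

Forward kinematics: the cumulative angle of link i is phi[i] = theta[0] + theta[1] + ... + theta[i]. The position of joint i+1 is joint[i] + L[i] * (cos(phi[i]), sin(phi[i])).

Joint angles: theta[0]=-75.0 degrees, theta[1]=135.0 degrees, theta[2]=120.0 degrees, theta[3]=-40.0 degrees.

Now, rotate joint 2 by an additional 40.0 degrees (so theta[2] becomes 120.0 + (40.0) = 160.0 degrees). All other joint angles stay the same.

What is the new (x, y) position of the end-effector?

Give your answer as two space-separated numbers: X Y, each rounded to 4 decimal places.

Answer: -1.8270 -8.1524

Derivation:
joint[0] = (0.0000, 0.0000)  (base)
link 0: phi[0] = -75 = -75 deg
  cos(-75 deg) = 0.2588, sin(-75 deg) = -0.9659
  joint[1] = (0.0000, 0.0000) + 9.7 * (0.2588, -0.9659) = (0.0000 + 2.5105, 0.0000 + -9.3695) = (2.5105, -9.3695)
link 1: phi[1] = -75 + 135 = 60 deg
  cos(60 deg) = 0.5000, sin(60 deg) = 0.8660
  joint[2] = (2.5105, -9.3695) + 4.3 * (0.5000, 0.8660) = (2.5105 + 2.1500, -9.3695 + 3.7239) = (4.6605, -5.6456)
link 2: phi[2] = -75 + 135 + 160 = 220 deg
  cos(220 deg) = -0.7660, sin(220 deg) = -0.6428
  joint[3] = (4.6605, -5.6456) + 3.9 * (-0.7660, -0.6428) = (4.6605 + -2.9876, -5.6456 + -2.5069) = (1.6730, -8.1524)
link 3: phi[3] = -75 + 135 + 160 + -40 = 180 deg
  cos(180 deg) = -1.0000, sin(180 deg) = 0.0000
  joint[4] = (1.6730, -8.1524) + 3.5 * (-1.0000, 0.0000) = (1.6730 + -3.5000, -8.1524 + 0.0000) = (-1.8270, -8.1524)
End effector: (-1.8270, -8.1524)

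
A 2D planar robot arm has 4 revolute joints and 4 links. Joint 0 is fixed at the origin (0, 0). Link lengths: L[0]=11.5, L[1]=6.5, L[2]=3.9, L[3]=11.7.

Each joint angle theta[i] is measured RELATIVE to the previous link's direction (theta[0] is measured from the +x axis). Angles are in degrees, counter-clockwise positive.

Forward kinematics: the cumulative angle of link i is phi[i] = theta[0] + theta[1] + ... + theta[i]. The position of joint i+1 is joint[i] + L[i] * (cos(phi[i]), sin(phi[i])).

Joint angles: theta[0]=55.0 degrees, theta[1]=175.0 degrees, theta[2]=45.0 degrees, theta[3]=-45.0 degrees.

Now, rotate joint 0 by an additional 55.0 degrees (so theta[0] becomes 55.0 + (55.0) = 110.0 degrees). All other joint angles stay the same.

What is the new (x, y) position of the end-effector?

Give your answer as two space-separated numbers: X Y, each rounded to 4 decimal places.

Answer: 4.1548 -8.7234

Derivation:
joint[0] = (0.0000, 0.0000)  (base)
link 0: phi[0] = 110 = 110 deg
  cos(110 deg) = -0.3420, sin(110 deg) = 0.9397
  joint[1] = (0.0000, 0.0000) + 11.5 * (-0.3420, 0.9397) = (0.0000 + -3.9332, 0.0000 + 10.8065) = (-3.9332, 10.8065)
link 1: phi[1] = 110 + 175 = 285 deg
  cos(285 deg) = 0.2588, sin(285 deg) = -0.9659
  joint[2] = (-3.9332, 10.8065) + 6.5 * (0.2588, -0.9659) = (-3.9332 + 1.6823, 10.8065 + -6.2785) = (-2.2509, 4.5279)
link 2: phi[2] = 110 + 175 + 45 = 330 deg
  cos(330 deg) = 0.8660, sin(330 deg) = -0.5000
  joint[3] = (-2.2509, 4.5279) + 3.9 * (0.8660, -0.5000) = (-2.2509 + 3.3775, 4.5279 + -1.9500) = (1.1266, 2.5779)
link 3: phi[3] = 110 + 175 + 45 + -45 = 285 deg
  cos(285 deg) = 0.2588, sin(285 deg) = -0.9659
  joint[4] = (1.1266, 2.5779) + 11.7 * (0.2588, -0.9659) = (1.1266 + 3.0282, 2.5779 + -11.3013) = (4.1548, -8.7234)
End effector: (4.1548, -8.7234)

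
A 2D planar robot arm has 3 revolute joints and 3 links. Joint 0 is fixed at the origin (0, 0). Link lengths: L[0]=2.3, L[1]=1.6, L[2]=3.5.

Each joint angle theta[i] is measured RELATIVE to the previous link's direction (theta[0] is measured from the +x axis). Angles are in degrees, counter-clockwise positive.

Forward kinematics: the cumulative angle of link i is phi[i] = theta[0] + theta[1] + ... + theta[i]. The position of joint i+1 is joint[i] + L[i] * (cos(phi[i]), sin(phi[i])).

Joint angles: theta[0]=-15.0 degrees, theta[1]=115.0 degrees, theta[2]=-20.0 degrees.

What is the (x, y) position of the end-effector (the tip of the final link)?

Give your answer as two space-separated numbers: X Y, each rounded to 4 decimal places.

Answer: 2.5516 4.4272

Derivation:
joint[0] = (0.0000, 0.0000)  (base)
link 0: phi[0] = -15 = -15 deg
  cos(-15 deg) = 0.9659, sin(-15 deg) = -0.2588
  joint[1] = (0.0000, 0.0000) + 2.3 * (0.9659, -0.2588) = (0.0000 + 2.2216, 0.0000 + -0.5953) = (2.2216, -0.5953)
link 1: phi[1] = -15 + 115 = 100 deg
  cos(100 deg) = -0.1736, sin(100 deg) = 0.9848
  joint[2] = (2.2216, -0.5953) + 1.6 * (-0.1736, 0.9848) = (2.2216 + -0.2778, -0.5953 + 1.5757) = (1.9438, 0.9804)
link 2: phi[2] = -15 + 115 + -20 = 80 deg
  cos(80 deg) = 0.1736, sin(80 deg) = 0.9848
  joint[3] = (1.9438, 0.9804) + 3.5 * (0.1736, 0.9848) = (1.9438 + 0.6078, 0.9804 + 3.4468) = (2.5516, 4.4272)
End effector: (2.5516, 4.4272)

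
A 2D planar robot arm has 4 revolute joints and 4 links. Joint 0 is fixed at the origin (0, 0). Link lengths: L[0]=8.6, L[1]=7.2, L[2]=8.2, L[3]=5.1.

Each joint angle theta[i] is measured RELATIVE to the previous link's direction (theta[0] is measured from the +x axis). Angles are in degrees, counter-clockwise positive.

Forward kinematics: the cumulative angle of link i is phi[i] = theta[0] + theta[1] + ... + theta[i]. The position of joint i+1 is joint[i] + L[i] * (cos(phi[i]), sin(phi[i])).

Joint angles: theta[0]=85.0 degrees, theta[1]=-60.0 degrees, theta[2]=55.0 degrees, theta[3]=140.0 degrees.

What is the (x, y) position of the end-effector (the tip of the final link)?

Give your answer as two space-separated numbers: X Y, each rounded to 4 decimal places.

joint[0] = (0.0000, 0.0000)  (base)
link 0: phi[0] = 85 = 85 deg
  cos(85 deg) = 0.0872, sin(85 deg) = 0.9962
  joint[1] = (0.0000, 0.0000) + 8.6 * (0.0872, 0.9962) = (0.0000 + 0.7495, 0.0000 + 8.5673) = (0.7495, 8.5673)
link 1: phi[1] = 85 + -60 = 25 deg
  cos(25 deg) = 0.9063, sin(25 deg) = 0.4226
  joint[2] = (0.7495, 8.5673) + 7.2 * (0.9063, 0.4226) = (0.7495 + 6.5254, 8.5673 + 3.0429) = (7.2750, 11.6101)
link 2: phi[2] = 85 + -60 + 55 = 80 deg
  cos(80 deg) = 0.1736, sin(80 deg) = 0.9848
  joint[3] = (7.2750, 11.6101) + 8.2 * (0.1736, 0.9848) = (7.2750 + 1.4239, 11.6101 + 8.0754) = (8.6989, 19.6855)
link 3: phi[3] = 85 + -60 + 55 + 140 = 220 deg
  cos(220 deg) = -0.7660, sin(220 deg) = -0.6428
  joint[4] = (8.6989, 19.6855) + 5.1 * (-0.7660, -0.6428) = (8.6989 + -3.9068, 19.6855 + -3.2782) = (4.7920, 16.4073)
End effector: (4.7920, 16.4073)

Answer: 4.7920 16.4073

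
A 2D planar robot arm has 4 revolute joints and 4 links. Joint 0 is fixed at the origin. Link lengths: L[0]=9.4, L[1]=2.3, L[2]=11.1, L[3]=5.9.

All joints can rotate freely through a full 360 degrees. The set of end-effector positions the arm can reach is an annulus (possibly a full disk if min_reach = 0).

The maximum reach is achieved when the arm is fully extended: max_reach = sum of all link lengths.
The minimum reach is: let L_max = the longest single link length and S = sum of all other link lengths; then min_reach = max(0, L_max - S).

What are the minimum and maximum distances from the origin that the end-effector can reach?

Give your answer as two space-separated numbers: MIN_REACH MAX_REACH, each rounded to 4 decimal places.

Link lengths: [9.4, 2.3, 11.1, 5.9]
max_reach = 9.4 + 2.3 + 11.1 + 5.9 = 28.7
L_max = max([9.4, 2.3, 11.1, 5.9]) = 11.1
S (sum of others) = 28.7 - 11.1 = 17.6
min_reach = max(0, 11.1 - 17.6) = max(0, -6.5) = 0

Answer: 0.0000 28.7000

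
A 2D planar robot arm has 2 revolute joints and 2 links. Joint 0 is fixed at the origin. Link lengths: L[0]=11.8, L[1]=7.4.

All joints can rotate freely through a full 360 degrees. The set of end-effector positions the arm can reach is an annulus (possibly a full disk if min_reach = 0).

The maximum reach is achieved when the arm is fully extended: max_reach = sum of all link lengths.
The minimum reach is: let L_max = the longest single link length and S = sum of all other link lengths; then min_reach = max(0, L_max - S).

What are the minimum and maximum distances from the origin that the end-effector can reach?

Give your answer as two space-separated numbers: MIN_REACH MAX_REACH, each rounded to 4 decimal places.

Link lengths: [11.8, 7.4]
max_reach = 11.8 + 7.4 = 19.2
L_max = max([11.8, 7.4]) = 11.8
S (sum of others) = 19.2 - 11.8 = 7.4
min_reach = max(0, 11.8 - 7.4) = max(0, 4.4) = 4.4

Answer: 4.4000 19.2000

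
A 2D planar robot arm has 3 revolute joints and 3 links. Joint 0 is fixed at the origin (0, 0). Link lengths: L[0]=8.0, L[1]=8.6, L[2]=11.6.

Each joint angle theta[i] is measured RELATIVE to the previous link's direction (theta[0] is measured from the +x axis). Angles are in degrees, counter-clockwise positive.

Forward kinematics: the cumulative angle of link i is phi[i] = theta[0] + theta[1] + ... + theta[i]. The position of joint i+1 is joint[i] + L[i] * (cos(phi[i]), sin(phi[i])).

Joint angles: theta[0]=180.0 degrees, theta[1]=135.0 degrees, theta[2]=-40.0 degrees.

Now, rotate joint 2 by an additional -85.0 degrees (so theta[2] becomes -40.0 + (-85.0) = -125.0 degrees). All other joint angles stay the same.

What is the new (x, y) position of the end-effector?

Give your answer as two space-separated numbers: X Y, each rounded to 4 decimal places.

Answer: -13.3427 -8.0954

Derivation:
joint[0] = (0.0000, 0.0000)  (base)
link 0: phi[0] = 180 = 180 deg
  cos(180 deg) = -1.0000, sin(180 deg) = 0.0000
  joint[1] = (0.0000, 0.0000) + 8 * (-1.0000, 0.0000) = (0.0000 + -8.0000, 0.0000 + 0.0000) = (-8.0000, 0.0000)
link 1: phi[1] = 180 + 135 = 315 deg
  cos(315 deg) = 0.7071, sin(315 deg) = -0.7071
  joint[2] = (-8.0000, 0.0000) + 8.6 * (0.7071, -0.7071) = (-8.0000 + 6.0811, 0.0000 + -6.0811) = (-1.9189, -6.0811)
link 2: phi[2] = 180 + 135 + -125 = 190 deg
  cos(190 deg) = -0.9848, sin(190 deg) = -0.1736
  joint[3] = (-1.9189, -6.0811) + 11.6 * (-0.9848, -0.1736) = (-1.9189 + -11.4238, -6.0811 + -2.0143) = (-13.3427, -8.0954)
End effector: (-13.3427, -8.0954)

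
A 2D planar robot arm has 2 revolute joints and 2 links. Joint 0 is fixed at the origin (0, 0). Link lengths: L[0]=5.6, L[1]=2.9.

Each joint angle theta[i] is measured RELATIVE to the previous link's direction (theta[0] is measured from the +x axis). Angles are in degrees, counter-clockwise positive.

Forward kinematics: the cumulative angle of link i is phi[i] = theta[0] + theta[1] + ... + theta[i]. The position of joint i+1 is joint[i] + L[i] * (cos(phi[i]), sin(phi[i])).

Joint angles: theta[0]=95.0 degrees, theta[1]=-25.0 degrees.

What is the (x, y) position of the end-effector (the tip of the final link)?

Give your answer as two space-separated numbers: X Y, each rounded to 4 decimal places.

Answer: 0.5038 8.3038

Derivation:
joint[0] = (0.0000, 0.0000)  (base)
link 0: phi[0] = 95 = 95 deg
  cos(95 deg) = -0.0872, sin(95 deg) = 0.9962
  joint[1] = (0.0000, 0.0000) + 5.6 * (-0.0872, 0.9962) = (0.0000 + -0.4881, 0.0000 + 5.5787) = (-0.4881, 5.5787)
link 1: phi[1] = 95 + -25 = 70 deg
  cos(70 deg) = 0.3420, sin(70 deg) = 0.9397
  joint[2] = (-0.4881, 5.5787) + 2.9 * (0.3420, 0.9397) = (-0.4881 + 0.9919, 5.5787 + 2.7251) = (0.5038, 8.3038)
End effector: (0.5038, 8.3038)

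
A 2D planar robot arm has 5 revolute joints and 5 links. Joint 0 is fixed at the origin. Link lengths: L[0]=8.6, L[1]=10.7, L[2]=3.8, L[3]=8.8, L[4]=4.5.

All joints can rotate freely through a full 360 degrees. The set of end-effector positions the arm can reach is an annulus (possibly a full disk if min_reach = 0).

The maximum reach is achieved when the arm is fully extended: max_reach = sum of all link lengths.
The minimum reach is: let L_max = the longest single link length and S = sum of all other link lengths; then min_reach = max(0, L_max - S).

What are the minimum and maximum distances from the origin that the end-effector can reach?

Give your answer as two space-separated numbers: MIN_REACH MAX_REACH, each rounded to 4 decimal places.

Answer: 0.0000 36.4000

Derivation:
Link lengths: [8.6, 10.7, 3.8, 8.8, 4.5]
max_reach = 8.6 + 10.7 + 3.8 + 8.8 + 4.5 = 36.4
L_max = max([8.6, 10.7, 3.8, 8.8, 4.5]) = 10.7
S (sum of others) = 36.4 - 10.7 = 25.7
min_reach = max(0, 10.7 - 25.7) = max(0, -15) = 0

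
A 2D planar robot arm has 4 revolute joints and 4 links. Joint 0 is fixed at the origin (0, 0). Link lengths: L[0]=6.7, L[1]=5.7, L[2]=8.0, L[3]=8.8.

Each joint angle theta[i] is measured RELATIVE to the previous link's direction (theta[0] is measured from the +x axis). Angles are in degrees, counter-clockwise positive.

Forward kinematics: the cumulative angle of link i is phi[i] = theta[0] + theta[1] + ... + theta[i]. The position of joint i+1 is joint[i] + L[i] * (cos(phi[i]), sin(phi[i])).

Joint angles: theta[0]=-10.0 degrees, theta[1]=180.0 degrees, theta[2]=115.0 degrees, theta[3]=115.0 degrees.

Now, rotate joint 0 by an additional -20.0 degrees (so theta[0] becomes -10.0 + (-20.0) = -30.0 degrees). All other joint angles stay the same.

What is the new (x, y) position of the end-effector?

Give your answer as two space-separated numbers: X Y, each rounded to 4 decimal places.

Answer: 8.4381 -5.4598

Derivation:
joint[0] = (0.0000, 0.0000)  (base)
link 0: phi[0] = -30 = -30 deg
  cos(-30 deg) = 0.8660, sin(-30 deg) = -0.5000
  joint[1] = (0.0000, 0.0000) + 6.7 * (0.8660, -0.5000) = (0.0000 + 5.8024, 0.0000 + -3.3500) = (5.8024, -3.3500)
link 1: phi[1] = -30 + 180 = 150 deg
  cos(150 deg) = -0.8660, sin(150 deg) = 0.5000
  joint[2] = (5.8024, -3.3500) + 5.7 * (-0.8660, 0.5000) = (5.8024 + -4.9363, -3.3500 + 2.8500) = (0.8660, -0.5000)
link 2: phi[2] = -30 + 180 + 115 = 265 deg
  cos(265 deg) = -0.0872, sin(265 deg) = -0.9962
  joint[3] = (0.8660, -0.5000) + 8 * (-0.0872, -0.9962) = (0.8660 + -0.6972, -0.5000 + -7.9696) = (0.1688, -8.4696)
link 3: phi[3] = -30 + 180 + 115 + 115 = 380 deg
  cos(380 deg) = 0.9397, sin(380 deg) = 0.3420
  joint[4] = (0.1688, -8.4696) + 8.8 * (0.9397, 0.3420) = (0.1688 + 8.2693, -8.4696 + 3.0098) = (8.4381, -5.4598)
End effector: (8.4381, -5.4598)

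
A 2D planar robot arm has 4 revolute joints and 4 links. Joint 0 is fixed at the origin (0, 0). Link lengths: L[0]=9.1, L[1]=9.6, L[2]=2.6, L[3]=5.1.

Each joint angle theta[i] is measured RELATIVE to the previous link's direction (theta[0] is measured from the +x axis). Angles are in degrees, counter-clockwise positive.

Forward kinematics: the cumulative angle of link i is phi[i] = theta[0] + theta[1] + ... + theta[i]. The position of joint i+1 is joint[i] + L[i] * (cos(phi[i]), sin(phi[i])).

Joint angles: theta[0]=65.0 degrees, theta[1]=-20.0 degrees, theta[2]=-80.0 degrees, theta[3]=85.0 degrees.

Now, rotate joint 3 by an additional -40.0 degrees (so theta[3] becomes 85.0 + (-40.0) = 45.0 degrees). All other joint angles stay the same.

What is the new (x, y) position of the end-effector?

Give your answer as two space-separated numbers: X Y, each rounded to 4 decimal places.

joint[0] = (0.0000, 0.0000)  (base)
link 0: phi[0] = 65 = 65 deg
  cos(65 deg) = 0.4226, sin(65 deg) = 0.9063
  joint[1] = (0.0000, 0.0000) + 9.1 * (0.4226, 0.9063) = (0.0000 + 3.8458, 0.0000 + 8.2474) = (3.8458, 8.2474)
link 1: phi[1] = 65 + -20 = 45 deg
  cos(45 deg) = 0.7071, sin(45 deg) = 0.7071
  joint[2] = (3.8458, 8.2474) + 9.6 * (0.7071, 0.7071) = (3.8458 + 6.7882, 8.2474 + 6.7882) = (10.6341, 15.0356)
link 2: phi[2] = 65 + -20 + -80 = -35 deg
  cos(-35 deg) = 0.8192, sin(-35 deg) = -0.5736
  joint[3] = (10.6341, 15.0356) + 2.6 * (0.8192, -0.5736) = (10.6341 + 2.1298, 15.0356 + -1.4913) = (12.7638, 13.5443)
link 3: phi[3] = 65 + -20 + -80 + 45 = 10 deg
  cos(10 deg) = 0.9848, sin(10 deg) = 0.1736
  joint[4] = (12.7638, 13.5443) + 5.1 * (0.9848, 0.1736) = (12.7638 + 5.0225, 13.5443 + 0.8856) = (17.7864, 14.4299)
End effector: (17.7864, 14.4299)

Answer: 17.7864 14.4299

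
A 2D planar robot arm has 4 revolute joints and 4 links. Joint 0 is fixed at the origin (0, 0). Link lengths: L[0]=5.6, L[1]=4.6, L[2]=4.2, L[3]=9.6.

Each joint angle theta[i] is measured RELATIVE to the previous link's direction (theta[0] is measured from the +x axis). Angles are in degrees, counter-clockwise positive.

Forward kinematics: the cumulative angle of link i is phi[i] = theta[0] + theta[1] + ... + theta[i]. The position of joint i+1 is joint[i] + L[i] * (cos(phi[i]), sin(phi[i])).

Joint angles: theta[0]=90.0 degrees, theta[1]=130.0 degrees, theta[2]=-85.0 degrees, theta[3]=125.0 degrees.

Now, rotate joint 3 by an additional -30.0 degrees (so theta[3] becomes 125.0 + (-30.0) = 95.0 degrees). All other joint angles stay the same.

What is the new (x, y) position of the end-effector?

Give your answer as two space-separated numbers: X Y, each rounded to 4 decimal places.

joint[0] = (0.0000, 0.0000)  (base)
link 0: phi[0] = 90 = 90 deg
  cos(90 deg) = 0.0000, sin(90 deg) = 1.0000
  joint[1] = (0.0000, 0.0000) + 5.6 * (0.0000, 1.0000) = (0.0000 + 0.0000, 0.0000 + 5.6000) = (0.0000, 5.6000)
link 1: phi[1] = 90 + 130 = 220 deg
  cos(220 deg) = -0.7660, sin(220 deg) = -0.6428
  joint[2] = (0.0000, 5.6000) + 4.6 * (-0.7660, -0.6428) = (0.0000 + -3.5238, 5.6000 + -2.9568) = (-3.5238, 2.6432)
link 2: phi[2] = 90 + 130 + -85 = 135 deg
  cos(135 deg) = -0.7071, sin(135 deg) = 0.7071
  joint[3] = (-3.5238, 2.6432) + 4.2 * (-0.7071, 0.7071) = (-3.5238 + -2.9698, 2.6432 + 2.9698) = (-6.4937, 5.6130)
link 3: phi[3] = 90 + 130 + -85 + 95 = 230 deg
  cos(230 deg) = -0.6428, sin(230 deg) = -0.7660
  joint[4] = (-6.4937, 5.6130) + 9.6 * (-0.6428, -0.7660) = (-6.4937 + -6.1708, 5.6130 + -7.3540) = (-12.6644, -1.7410)
End effector: (-12.6644, -1.7410)

Answer: -12.6644 -1.7410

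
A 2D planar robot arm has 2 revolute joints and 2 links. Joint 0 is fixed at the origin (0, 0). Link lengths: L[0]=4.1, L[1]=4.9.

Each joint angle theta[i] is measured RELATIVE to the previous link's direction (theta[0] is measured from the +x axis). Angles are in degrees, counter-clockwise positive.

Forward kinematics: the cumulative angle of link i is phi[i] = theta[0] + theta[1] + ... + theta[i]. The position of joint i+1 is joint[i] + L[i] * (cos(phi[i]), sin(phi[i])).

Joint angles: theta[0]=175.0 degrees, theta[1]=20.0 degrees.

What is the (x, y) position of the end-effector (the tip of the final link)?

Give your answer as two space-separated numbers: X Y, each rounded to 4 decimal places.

Answer: -8.8174 -0.9109

Derivation:
joint[0] = (0.0000, 0.0000)  (base)
link 0: phi[0] = 175 = 175 deg
  cos(175 deg) = -0.9962, sin(175 deg) = 0.0872
  joint[1] = (0.0000, 0.0000) + 4.1 * (-0.9962, 0.0872) = (0.0000 + -4.0844, 0.0000 + 0.3573) = (-4.0844, 0.3573)
link 1: phi[1] = 175 + 20 = 195 deg
  cos(195 deg) = -0.9659, sin(195 deg) = -0.2588
  joint[2] = (-4.0844, 0.3573) + 4.9 * (-0.9659, -0.2588) = (-4.0844 + -4.7330, 0.3573 + -1.2682) = (-8.8174, -0.9109)
End effector: (-8.8174, -0.9109)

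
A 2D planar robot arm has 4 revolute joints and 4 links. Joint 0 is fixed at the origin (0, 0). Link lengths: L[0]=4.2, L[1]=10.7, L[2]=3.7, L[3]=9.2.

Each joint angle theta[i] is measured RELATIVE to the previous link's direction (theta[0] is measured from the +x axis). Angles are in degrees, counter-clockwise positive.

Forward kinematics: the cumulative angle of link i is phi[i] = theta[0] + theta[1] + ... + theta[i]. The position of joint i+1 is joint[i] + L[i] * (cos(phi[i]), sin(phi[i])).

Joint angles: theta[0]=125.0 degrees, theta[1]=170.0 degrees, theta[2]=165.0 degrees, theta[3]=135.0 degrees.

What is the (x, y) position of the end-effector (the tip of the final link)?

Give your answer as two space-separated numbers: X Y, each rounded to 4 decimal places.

joint[0] = (0.0000, 0.0000)  (base)
link 0: phi[0] = 125 = 125 deg
  cos(125 deg) = -0.5736, sin(125 deg) = 0.8192
  joint[1] = (0.0000, 0.0000) + 4.2 * (-0.5736, 0.8192) = (0.0000 + -2.4090, 0.0000 + 3.4404) = (-2.4090, 3.4404)
link 1: phi[1] = 125 + 170 = 295 deg
  cos(295 deg) = 0.4226, sin(295 deg) = -0.9063
  joint[2] = (-2.4090, 3.4404) + 10.7 * (0.4226, -0.9063) = (-2.4090 + 4.5220, 3.4404 + -9.6975) = (2.1130, -6.2571)
link 2: phi[2] = 125 + 170 + 165 = 460 deg
  cos(460 deg) = -0.1736, sin(460 deg) = 0.9848
  joint[3] = (2.1130, -6.2571) + 3.7 * (-0.1736, 0.9848) = (2.1130 + -0.6425, -6.2571 + 3.6438) = (1.4705, -2.6133)
link 3: phi[3] = 125 + 170 + 165 + 135 = 595 deg
  cos(595 deg) = -0.5736, sin(595 deg) = -0.8192
  joint[4] = (1.4705, -2.6133) + 9.2 * (-0.5736, -0.8192) = (1.4705 + -5.2769, -2.6133 + -7.5362) = (-3.8064, -10.1495)
End effector: (-3.8064, -10.1495)

Answer: -3.8064 -10.1495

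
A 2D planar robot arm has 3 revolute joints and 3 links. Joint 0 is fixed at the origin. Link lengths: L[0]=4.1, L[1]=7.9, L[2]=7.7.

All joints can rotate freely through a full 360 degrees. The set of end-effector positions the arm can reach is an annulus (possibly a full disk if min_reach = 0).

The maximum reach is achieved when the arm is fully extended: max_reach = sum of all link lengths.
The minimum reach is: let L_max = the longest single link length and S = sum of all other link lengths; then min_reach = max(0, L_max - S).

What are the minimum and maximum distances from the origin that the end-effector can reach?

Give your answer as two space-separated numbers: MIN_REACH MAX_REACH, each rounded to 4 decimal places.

Answer: 0.0000 19.7000

Derivation:
Link lengths: [4.1, 7.9, 7.7]
max_reach = 4.1 + 7.9 + 7.7 = 19.7
L_max = max([4.1, 7.9, 7.7]) = 7.9
S (sum of others) = 19.7 - 7.9 = 11.8
min_reach = max(0, 7.9 - 11.8) = max(0, -3.9) = 0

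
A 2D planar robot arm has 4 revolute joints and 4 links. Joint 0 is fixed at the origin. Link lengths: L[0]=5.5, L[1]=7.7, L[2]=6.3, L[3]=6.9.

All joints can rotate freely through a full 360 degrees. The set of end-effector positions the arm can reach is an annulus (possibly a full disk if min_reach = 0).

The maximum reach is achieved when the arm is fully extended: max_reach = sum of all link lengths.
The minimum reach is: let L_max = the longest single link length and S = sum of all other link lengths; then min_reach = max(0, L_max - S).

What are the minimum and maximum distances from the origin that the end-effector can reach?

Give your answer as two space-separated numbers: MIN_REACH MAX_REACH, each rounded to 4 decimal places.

Link lengths: [5.5, 7.7, 6.3, 6.9]
max_reach = 5.5 + 7.7 + 6.3 + 6.9 = 26.4
L_max = max([5.5, 7.7, 6.3, 6.9]) = 7.7
S (sum of others) = 26.4 - 7.7 = 18.7
min_reach = max(0, 7.7 - 18.7) = max(0, -11) = 0

Answer: 0.0000 26.4000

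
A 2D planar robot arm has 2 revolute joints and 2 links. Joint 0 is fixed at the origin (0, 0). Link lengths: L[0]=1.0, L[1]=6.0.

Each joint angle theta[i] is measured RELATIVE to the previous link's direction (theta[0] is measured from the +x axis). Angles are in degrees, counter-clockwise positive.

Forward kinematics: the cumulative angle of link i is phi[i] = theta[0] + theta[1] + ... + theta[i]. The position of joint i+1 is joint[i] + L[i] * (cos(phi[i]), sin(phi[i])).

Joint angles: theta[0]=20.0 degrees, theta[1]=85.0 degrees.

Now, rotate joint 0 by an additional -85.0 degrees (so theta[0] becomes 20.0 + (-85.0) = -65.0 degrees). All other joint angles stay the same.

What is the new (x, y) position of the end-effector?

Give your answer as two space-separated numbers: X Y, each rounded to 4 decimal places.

Answer: 6.0608 1.1458

Derivation:
joint[0] = (0.0000, 0.0000)  (base)
link 0: phi[0] = -65 = -65 deg
  cos(-65 deg) = 0.4226, sin(-65 deg) = -0.9063
  joint[1] = (0.0000, 0.0000) + 1 * (0.4226, -0.9063) = (0.0000 + 0.4226, 0.0000 + -0.9063) = (0.4226, -0.9063)
link 1: phi[1] = -65 + 85 = 20 deg
  cos(20 deg) = 0.9397, sin(20 deg) = 0.3420
  joint[2] = (0.4226, -0.9063) + 6 * (0.9397, 0.3420) = (0.4226 + 5.6382, -0.9063 + 2.0521) = (6.0608, 1.1458)
End effector: (6.0608, 1.1458)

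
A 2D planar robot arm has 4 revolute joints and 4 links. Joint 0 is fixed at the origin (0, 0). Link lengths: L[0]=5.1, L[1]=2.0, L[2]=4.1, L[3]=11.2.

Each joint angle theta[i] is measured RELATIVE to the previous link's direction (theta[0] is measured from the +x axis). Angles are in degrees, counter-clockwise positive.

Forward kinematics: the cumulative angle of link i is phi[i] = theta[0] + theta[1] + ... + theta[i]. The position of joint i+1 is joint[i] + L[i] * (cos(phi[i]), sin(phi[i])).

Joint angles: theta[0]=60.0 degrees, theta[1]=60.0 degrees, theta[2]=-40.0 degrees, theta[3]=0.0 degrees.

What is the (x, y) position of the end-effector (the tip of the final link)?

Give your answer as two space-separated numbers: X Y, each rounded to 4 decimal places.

Answer: 4.2068 21.2163

Derivation:
joint[0] = (0.0000, 0.0000)  (base)
link 0: phi[0] = 60 = 60 deg
  cos(60 deg) = 0.5000, sin(60 deg) = 0.8660
  joint[1] = (0.0000, 0.0000) + 5.1 * (0.5000, 0.8660) = (0.0000 + 2.5500, 0.0000 + 4.4167) = (2.5500, 4.4167)
link 1: phi[1] = 60 + 60 = 120 deg
  cos(120 deg) = -0.5000, sin(120 deg) = 0.8660
  joint[2] = (2.5500, 4.4167) + 2 * (-0.5000, 0.8660) = (2.5500 + -1.0000, 4.4167 + 1.7321) = (1.5500, 6.1488)
link 2: phi[2] = 60 + 60 + -40 = 80 deg
  cos(80 deg) = 0.1736, sin(80 deg) = 0.9848
  joint[3] = (1.5500, 6.1488) + 4.1 * (0.1736, 0.9848) = (1.5500 + 0.7120, 6.1488 + 4.0377) = (2.2620, 10.1865)
link 3: phi[3] = 60 + 60 + -40 + 0 = 80 deg
  cos(80 deg) = 0.1736, sin(80 deg) = 0.9848
  joint[4] = (2.2620, 10.1865) + 11.2 * (0.1736, 0.9848) = (2.2620 + 1.9449, 10.1865 + 11.0298) = (4.2068, 21.2163)
End effector: (4.2068, 21.2163)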